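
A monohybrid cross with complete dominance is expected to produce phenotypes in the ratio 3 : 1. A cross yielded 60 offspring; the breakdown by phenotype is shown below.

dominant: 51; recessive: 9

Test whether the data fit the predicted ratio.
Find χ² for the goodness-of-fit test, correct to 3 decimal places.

Ratio total = 4. Expected counts: 60×3/4 = 45, 60×1/4 = 15.
cat            O        E   (O−E)²/E
dominant      51       45     0.8000
recessive      9       15     2.4000
Sum = 3.200

3.200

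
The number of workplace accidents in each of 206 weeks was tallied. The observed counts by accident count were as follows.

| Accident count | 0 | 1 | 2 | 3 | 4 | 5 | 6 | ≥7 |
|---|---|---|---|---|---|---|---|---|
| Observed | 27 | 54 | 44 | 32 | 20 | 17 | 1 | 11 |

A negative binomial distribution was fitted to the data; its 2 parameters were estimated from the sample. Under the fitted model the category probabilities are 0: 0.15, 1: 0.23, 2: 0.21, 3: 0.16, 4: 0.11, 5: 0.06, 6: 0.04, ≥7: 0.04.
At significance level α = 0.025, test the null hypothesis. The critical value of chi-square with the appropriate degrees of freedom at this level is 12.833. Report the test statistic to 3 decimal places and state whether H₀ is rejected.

Expected counts E_i = n·p_i: 206×0.15 = 30.9, 206×0.23 = 47.38, 206×0.21 = 43.26, 206×0.16 = 32.96, 206×0.11 = 22.66, 206×0.06 = 12.36, 206×0.04 = 8.24, 206×0.04 = 8.24.
cat         O        E   (O−E)²/E
0          27     30.9     0.4922
1          54    47.38     0.9250
2          44    43.26     0.0127
3          32    32.96     0.0280
4          20    22.66     0.3123
5          17    12.36     1.7419
6           1     8.24     6.3614
≥7         11     8.24     0.9245
Sum = 10.798
df = 5. Since 10.798 < 12.833, we do not reject H₀.

10.798; do not reject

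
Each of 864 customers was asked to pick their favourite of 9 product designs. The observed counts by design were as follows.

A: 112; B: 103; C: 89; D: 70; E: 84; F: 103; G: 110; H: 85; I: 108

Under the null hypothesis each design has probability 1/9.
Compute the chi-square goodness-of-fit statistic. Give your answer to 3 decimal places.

17.542

Expected count for each of the 9 categories: 864/9 = 96.
χ² = (112−96)²/96 + (103−96)²/96 + (89−96)²/96 + (70−96)²/96 + (84−96)²/96 + (103−96)²/96 + (110−96)²/96 + (85−96)²/96 + (108−96)²/96
   = 2.6667 + 0.5104 + 0.5104 + 7.0417 + 1.5000 + 0.5104 + 2.0417 + 1.2604 + 1.5000
Sum = 17.542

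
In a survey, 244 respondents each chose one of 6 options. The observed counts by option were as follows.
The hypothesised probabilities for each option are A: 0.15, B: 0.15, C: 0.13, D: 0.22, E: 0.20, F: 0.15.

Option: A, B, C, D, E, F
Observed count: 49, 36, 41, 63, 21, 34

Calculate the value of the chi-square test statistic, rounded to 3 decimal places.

Expected counts E_i = n·p_i: 244×0.15 = 36.6, 244×0.15 = 36.6, 244×0.13 = 31.72, 244×0.22 = 53.68, 244×0.20 = 48.8, 244×0.15 = 36.6.
cat         O        E   (O−E)²/E
A          49     36.6     4.2011
B          36     36.6     0.0098
C          41    31.72     2.7150
D          63    53.68     1.6182
E          21     48.8    15.8369
F          34     36.6     0.1847
Sum = 24.566

24.566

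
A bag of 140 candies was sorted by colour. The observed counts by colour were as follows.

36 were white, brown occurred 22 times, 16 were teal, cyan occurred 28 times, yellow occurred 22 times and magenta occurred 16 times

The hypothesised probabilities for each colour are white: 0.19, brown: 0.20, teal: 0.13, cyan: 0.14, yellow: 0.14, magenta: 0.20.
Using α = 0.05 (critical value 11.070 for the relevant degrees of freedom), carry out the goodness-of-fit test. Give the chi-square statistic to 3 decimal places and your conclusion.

13.910; reject

Expected counts E_i = n·p_i: 140×0.19 = 26.6, 140×0.20 = 28, 140×0.13 = 18.2, 140×0.14 = 19.6, 140×0.14 = 19.6, 140×0.20 = 28.
cat          O        E   (O−E)²/E
white       36     26.6     3.3218
brown       22       28     1.2857
teal        16     18.2     0.2659
cyan        28     19.6     3.6000
yellow      22     19.6     0.2939
magenta     16       28     5.1429
Sum = 13.910
df = 5. Since 13.910 > 11.070, we reject H₀.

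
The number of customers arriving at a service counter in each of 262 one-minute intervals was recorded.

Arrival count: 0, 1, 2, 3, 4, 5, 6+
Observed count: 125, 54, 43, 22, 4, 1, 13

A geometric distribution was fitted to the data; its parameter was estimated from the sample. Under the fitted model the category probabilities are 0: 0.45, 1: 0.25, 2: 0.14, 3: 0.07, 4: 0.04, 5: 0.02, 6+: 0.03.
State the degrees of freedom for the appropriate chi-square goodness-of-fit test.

5

There are k = 7 categories and 1 parameter estimated from the data, so df = 7 − 1 − 1 = 5.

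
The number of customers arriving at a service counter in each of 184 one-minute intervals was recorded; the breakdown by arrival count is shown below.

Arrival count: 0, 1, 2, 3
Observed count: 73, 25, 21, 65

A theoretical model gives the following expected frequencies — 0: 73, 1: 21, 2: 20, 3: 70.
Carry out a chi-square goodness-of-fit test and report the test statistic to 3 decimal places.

χ² = (73−73)²/73 + (25−21)²/21 + (21−20)²/20 + (65−70)²/70
   = 0.0000 + 0.7619 + 0.0500 + 0.3571
Sum = 1.169

1.169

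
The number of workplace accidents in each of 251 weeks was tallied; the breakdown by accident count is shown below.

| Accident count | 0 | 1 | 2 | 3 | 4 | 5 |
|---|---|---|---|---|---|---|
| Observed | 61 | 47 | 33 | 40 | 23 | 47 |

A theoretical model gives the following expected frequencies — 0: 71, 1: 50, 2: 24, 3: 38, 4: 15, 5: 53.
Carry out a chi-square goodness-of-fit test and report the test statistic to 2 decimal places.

10.01

χ² = (61−71)²/71 + (47−50)²/50 + (33−24)²/24 + (40−38)²/38 + (23−15)²/15 + (47−53)²/53
   = 1.408 + 0.180 + 3.375 + 0.105 + 4.267 + 0.679
Sum = 10.01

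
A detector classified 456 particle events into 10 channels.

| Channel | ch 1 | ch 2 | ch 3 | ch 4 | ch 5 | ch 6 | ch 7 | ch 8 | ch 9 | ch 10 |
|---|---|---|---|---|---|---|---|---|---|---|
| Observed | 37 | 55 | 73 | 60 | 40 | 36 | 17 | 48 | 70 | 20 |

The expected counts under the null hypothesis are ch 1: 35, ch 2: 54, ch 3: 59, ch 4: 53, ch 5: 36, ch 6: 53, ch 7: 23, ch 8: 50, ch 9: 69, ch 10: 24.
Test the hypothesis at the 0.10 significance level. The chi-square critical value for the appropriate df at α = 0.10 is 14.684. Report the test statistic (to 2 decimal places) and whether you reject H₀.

cat         O        E   (O−E)²/E
ch 1       37       35      0.114
ch 2       55       54      0.019
ch 3       73       59      3.322
ch 4       60       53      0.925
ch 5       40       36      0.444
ch 6       36       53      5.453
ch 7       17       23      1.565
ch 8       48       50      0.080
ch 9       70       69      0.014
ch 10      20       24      0.667
Sum = 12.60
df = 9. Since 12.60 < 14.684, we do not reject H₀.

12.60; do not reject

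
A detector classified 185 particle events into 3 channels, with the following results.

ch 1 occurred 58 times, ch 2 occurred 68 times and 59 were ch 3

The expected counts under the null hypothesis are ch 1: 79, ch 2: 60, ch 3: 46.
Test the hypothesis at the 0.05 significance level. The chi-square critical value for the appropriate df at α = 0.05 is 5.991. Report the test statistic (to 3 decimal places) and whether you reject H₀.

ch 1: (58 − 79)²/79 = 441/79 = 5.5823
ch 2: (68 − 60)²/60 = 64/60 = 1.0667
ch 3: (59 − 46)²/46 = 169/46 = 3.6739
Sum = 10.323
df = 2. Since 10.323 > 5.991, we reject H₀.

10.323; reject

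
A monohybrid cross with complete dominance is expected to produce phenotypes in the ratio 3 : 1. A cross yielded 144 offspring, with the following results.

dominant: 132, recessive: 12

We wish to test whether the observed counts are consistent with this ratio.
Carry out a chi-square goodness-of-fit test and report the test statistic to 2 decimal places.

Ratio total = 4. Expected counts: 144×3/4 = 108, 144×1/4 = 36.
χ² = (132−108)²/108 + (12−36)²/36
   = 5.333 + 16.000
Sum = 21.33

21.33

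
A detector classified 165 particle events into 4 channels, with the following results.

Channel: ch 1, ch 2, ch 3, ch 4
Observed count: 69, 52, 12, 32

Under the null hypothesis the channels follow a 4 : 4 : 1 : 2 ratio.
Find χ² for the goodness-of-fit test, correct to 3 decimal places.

Ratio total = 11. Expected counts: 165×4/11 = 60, 165×4/11 = 60, 165×1/11 = 15, 165×2/11 = 30.
cat         O        E   (O−E)²/E
ch 1       69       60     1.3500
ch 2       52       60     1.0667
ch 3       12       15     0.6000
ch 4       32       30     0.1333
Sum = 3.150

3.150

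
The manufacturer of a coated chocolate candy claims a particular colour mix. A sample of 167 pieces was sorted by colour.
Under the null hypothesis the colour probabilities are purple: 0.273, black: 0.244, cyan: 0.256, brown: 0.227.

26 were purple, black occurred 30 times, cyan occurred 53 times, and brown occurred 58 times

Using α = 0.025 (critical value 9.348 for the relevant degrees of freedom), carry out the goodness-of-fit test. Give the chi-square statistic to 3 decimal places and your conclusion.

Expected counts E_i = n·p_i: 167×0.273 = 45.591, 167×0.244 = 40.748, 167×0.256 = 42.752, 167×0.227 = 37.909.
cat         O        E   (O−E)²/E
purple     26   45.591     8.4185
black      30   40.748     2.8350
cyan       53   42.752     2.4565
brown      58   37.909    10.6478
Sum = 24.358
df = 3. Since 24.358 > 9.348, we reject H₀.

24.358; reject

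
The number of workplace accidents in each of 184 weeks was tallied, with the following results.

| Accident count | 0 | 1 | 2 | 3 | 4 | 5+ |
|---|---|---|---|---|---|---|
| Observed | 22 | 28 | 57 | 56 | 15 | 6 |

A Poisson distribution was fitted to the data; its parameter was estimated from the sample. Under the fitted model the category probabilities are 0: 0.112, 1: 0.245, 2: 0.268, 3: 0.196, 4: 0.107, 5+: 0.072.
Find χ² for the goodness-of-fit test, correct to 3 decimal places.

23.866

Expected counts E_i = n·p_i: 184×0.112 = 20.608, 184×0.245 = 45.08, 184×0.268 = 49.312, 184×0.196 = 36.064, 184×0.107 = 19.688, 184×0.072 = 13.248.
0: (22 − 20.608)²/20.608 = 1.937664/20.608 = 0.0940
1: (28 − 45.08)²/45.08 = 291.7264/45.08 = 6.4713
2: (57 − 49.312)²/49.312 = 59.105344/49.312 = 1.1986
3: (56 − 36.064)²/36.064 = 397.444096/36.064 = 11.0205
4: (15 − 19.688)²/19.688 = 21.977344/19.688 = 1.1163
5+: (6 − 13.248)²/13.248 = 52.533504/13.248 = 3.9654
Sum = 23.866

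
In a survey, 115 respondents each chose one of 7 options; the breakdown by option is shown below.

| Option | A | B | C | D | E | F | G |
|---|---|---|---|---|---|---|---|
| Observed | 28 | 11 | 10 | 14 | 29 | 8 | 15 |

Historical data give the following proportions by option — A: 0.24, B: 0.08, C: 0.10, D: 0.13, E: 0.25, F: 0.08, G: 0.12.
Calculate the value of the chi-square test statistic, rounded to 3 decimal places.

0.877

Expected counts E_i = n·p_i: 115×0.24 = 27.6, 115×0.08 = 9.2, 115×0.10 = 11.5, 115×0.13 = 14.95, 115×0.25 = 28.75, 115×0.08 = 9.2, 115×0.12 = 13.8.
A: (28 − 27.6)²/27.6 = 0.16/27.6 = 0.0058
B: (11 − 9.2)²/9.2 = 3.24/9.2 = 0.3522
C: (10 − 11.5)²/11.5 = 2.25/11.5 = 0.1957
D: (14 − 14.95)²/14.95 = 0.9025/14.95 = 0.0604
E: (29 − 28.75)²/28.75 = 0.0625/28.75 = 0.0022
F: (8 − 9.2)²/9.2 = 1.44/9.2 = 0.1565
G: (15 − 13.8)²/13.8 = 1.44/13.8 = 0.1043
Sum = 0.877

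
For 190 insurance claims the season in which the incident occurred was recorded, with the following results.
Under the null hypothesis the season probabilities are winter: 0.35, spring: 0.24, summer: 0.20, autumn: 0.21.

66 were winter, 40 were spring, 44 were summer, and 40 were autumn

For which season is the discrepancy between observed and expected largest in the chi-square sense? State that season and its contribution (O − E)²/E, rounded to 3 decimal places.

summer, 0.947

Expected counts E_i = n·p_i: 190×0.35 = 66.5, 190×0.24 = 45.6, 190×0.20 = 38, 190×0.21 = 39.9.
cat         O        E   (O−E)²/E
winter     66     66.5     0.0038
spring     40     45.6     0.6877
summer     44       38     0.9474
autumn     40     39.9     0.0003
The largest term is for summer: 0.947.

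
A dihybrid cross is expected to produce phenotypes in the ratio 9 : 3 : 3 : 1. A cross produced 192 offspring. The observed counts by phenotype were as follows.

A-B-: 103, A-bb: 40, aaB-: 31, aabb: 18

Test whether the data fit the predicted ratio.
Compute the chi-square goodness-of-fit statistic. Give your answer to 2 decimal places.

Ratio total = 16. Expected counts: 192×9/16 = 108, 192×3/16 = 36, 192×3/16 = 36, 192×1/16 = 12.
χ² = (103−108)²/108 + (40−36)²/36 + (31−36)²/36 + (18−12)²/12
   = 0.231 + 0.444 + 0.694 + 3.000
Sum = 4.37

4.37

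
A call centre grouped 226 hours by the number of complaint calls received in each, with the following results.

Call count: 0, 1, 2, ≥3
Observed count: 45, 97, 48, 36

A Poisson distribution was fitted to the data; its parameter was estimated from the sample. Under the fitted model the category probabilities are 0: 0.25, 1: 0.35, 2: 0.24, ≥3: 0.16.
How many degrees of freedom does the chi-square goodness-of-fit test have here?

There are k = 4 categories and 1 parameter estimated from the data, so df = 4 − 1 − 1 = 2.

2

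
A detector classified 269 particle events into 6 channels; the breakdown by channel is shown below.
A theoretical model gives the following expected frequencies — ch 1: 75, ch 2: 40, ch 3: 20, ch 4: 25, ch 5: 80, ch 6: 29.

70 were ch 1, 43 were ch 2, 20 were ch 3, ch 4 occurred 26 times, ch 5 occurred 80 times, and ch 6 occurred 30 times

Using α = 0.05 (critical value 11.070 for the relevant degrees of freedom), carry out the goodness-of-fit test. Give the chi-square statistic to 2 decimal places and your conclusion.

χ² = (70−75)²/75 + (43−40)²/40 + (20−20)²/20 + (26−25)²/25 + (80−80)²/80 + (30−29)²/29
   = 0.333 + 0.225 + 0.000 + 0.040 + 0.000 + 0.034
Sum = 0.63
df = 5. Since 0.63 < 11.070, we do not reject H₀.

0.63; do not reject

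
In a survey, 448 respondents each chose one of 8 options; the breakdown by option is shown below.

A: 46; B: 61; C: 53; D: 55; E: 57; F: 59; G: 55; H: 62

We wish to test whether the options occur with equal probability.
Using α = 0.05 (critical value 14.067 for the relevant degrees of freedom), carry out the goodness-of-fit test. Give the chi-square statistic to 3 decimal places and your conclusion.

Expected count for each of the 8 categories: 448/8 = 56.
A: (46 − 56)²/56 = 100/56 = 1.7857
B: (61 − 56)²/56 = 25/56 = 0.4464
C: (53 − 56)²/56 = 9/56 = 0.1607
D: (55 − 56)²/56 = 1/56 = 0.0179
E: (57 − 56)²/56 = 1/56 = 0.0179
F: (59 − 56)²/56 = 9/56 = 0.1607
G: (55 − 56)²/56 = 1/56 = 0.0179
H: (62 − 56)²/56 = 36/56 = 0.6429
Sum = 3.250
df = 7. Since 3.250 < 14.067, we do not reject H₀.

3.250; do not reject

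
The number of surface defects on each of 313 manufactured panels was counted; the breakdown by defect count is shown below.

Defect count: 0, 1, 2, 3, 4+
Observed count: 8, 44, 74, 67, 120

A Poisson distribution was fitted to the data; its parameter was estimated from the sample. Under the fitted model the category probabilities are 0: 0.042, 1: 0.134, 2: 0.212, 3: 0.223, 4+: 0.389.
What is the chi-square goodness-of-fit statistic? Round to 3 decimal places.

3.134

Expected counts E_i = n·p_i: 313×0.042 = 13.146, 313×0.134 = 41.942, 313×0.212 = 66.356, 313×0.223 = 69.799, 313×0.389 = 121.757.
χ² = (8−13.146)²/13.146 + (44−41.942)²/41.942 + (74−66.356)²/66.356 + (67−69.799)²/69.799 + (120−121.757)²/121.757
   = 2.0144 + 0.1010 + 0.8806 + 0.1122 + 0.0254
Sum = 3.134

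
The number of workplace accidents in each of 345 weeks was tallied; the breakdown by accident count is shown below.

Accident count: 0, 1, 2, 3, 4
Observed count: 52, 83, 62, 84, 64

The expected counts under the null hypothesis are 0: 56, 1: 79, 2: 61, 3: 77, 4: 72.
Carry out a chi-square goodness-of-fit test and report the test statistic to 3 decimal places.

χ² = (52−56)²/56 + (83−79)²/79 + (62−61)²/61 + (84−77)²/77 + (64−72)²/72
   = 0.2857 + 0.2025 + 0.0164 + 0.6364 + 0.8889
Sum = 2.030

2.030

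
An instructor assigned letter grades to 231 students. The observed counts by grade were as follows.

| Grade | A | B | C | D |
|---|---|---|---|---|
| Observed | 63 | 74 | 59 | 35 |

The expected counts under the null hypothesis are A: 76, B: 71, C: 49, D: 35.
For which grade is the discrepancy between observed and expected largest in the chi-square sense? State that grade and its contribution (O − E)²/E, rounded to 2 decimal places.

χ² = (63−76)²/76 + (74−71)²/71 + (59−49)²/49 + (35−35)²/35
   = 2.224 + 0.127 + 2.041 + 0.000
The largest term is for A: 2.22.

A, 2.22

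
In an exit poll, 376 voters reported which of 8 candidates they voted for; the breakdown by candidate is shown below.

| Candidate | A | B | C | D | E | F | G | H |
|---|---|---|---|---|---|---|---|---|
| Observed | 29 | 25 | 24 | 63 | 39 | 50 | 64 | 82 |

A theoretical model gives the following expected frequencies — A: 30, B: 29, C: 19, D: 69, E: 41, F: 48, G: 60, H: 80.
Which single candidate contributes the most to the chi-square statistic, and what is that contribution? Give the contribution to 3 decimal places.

C, 1.316

cat         O        E   (O−E)²/E
A          29       30     0.0333
B          25       29     0.5517
C          24       19     1.3158
D          63       69     0.5217
E          39       41     0.0976
F          50       48     0.0833
G          64       60     0.2667
H          82       80     0.0500
The largest term is for C: 1.316.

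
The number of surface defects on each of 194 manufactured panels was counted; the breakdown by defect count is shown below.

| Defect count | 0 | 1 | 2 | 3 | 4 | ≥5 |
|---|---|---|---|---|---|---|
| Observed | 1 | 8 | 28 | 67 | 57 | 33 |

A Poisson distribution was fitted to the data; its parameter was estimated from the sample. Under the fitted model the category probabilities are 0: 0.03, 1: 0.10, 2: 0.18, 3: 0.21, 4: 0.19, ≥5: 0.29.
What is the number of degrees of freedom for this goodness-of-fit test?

4

There are k = 6 categories and 1 parameter estimated from the data, so df = 6 − 1 − 1 = 4.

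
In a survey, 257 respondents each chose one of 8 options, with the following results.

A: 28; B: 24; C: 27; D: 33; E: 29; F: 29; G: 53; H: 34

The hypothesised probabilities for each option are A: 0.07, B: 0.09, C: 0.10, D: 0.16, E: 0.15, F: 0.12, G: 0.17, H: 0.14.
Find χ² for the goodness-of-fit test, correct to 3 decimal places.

Expected counts E_i = n·p_i: 257×0.07 = 17.99, 257×0.09 = 23.13, 257×0.10 = 25.7, 257×0.16 = 41.12, 257×0.15 = 38.55, 257×0.12 = 30.84, 257×0.17 = 43.69, 257×0.14 = 35.98.
χ² = (28−17.99)²/17.99 + (24−23.13)²/23.13 + (27−25.7)²/25.7 + (33−41.12)²/41.12 + (29−38.55)²/38.55 + (29−30.84)²/30.84 + (53−43.69)²/43.69 + (34−35.98)²/35.98
   = 5.5698 + 0.0327 + 0.0658 + 1.6035 + 2.3658 + 0.1098 + 1.9839 + 0.1090
Sum = 11.840

11.840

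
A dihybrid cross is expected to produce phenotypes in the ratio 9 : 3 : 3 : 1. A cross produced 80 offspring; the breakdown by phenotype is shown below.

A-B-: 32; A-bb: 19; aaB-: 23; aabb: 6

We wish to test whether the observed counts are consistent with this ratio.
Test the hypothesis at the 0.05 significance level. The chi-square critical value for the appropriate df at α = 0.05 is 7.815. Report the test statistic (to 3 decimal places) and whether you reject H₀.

Ratio total = 16. Expected counts: 80×9/16 = 45, 80×3/16 = 15, 80×3/16 = 15, 80×1/16 = 5.
χ² = (32−45)²/45 + (19−15)²/15 + (23−15)²/15 + (6−5)²/5
   = 3.7556 + 1.0667 + 4.2667 + 0.2000
Sum = 9.289
df = 3. Since 9.289 > 7.815, we reject H₀.

9.289; reject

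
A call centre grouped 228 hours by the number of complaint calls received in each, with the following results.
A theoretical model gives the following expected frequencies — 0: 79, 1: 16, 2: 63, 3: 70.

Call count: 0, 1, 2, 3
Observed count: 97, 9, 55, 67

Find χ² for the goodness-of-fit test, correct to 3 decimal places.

8.308

χ² = (97−79)²/79 + (9−16)²/16 + (55−63)²/63 + (67−70)²/70
   = 4.1013 + 3.0625 + 1.0159 + 0.1286
Sum = 8.308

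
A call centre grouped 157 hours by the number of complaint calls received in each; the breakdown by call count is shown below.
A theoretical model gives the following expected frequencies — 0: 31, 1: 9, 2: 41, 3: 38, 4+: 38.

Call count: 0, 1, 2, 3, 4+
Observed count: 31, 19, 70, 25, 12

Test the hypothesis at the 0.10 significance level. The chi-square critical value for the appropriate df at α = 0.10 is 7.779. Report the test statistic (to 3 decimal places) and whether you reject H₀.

0: (31 − 31)²/31 = 0/31 = 0.0000
1: (19 − 9)²/9 = 100/9 = 11.1111
2: (70 − 41)²/41 = 841/41 = 20.5122
3: (25 − 38)²/38 = 169/38 = 4.4474
4+: (12 − 38)²/38 = 676/38 = 17.7895
Sum = 53.860
df = 4. Since 53.860 > 7.779, we reject H₀.

53.860; reject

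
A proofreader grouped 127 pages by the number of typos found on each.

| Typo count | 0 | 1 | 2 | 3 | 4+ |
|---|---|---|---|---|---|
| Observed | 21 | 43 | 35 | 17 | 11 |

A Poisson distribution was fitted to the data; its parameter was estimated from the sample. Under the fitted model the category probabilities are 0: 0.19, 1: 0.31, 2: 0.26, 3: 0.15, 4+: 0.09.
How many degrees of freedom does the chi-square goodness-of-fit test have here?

There are k = 5 categories and 1 parameter estimated from the data, so df = 5 − 1 − 1 = 3.

3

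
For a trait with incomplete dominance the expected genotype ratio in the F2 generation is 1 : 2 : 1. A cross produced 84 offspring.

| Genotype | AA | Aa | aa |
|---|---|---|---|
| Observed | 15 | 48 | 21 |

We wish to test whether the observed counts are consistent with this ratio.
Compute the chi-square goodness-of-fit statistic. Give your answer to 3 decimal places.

Ratio total = 4. Expected counts: 84×1/4 = 21, 84×2/4 = 42, 84×1/4 = 21.
cat         O        E   (O−E)²/E
AA         15       21     1.7143
Aa         48       42     0.8571
aa         21       21     0.0000
Sum = 2.571

2.571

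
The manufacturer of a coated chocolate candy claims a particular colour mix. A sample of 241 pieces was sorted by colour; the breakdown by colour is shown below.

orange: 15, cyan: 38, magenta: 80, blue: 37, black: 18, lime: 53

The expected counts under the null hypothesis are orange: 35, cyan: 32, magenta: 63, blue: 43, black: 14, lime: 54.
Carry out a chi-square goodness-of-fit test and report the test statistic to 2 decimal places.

χ² = (15−35)²/35 + (38−32)²/32 + (80−63)²/63 + (37−43)²/43 + (18−14)²/14 + (53−54)²/54
   = 11.429 + 1.125 + 4.587 + 0.837 + 1.143 + 0.019
Sum = 19.14

19.14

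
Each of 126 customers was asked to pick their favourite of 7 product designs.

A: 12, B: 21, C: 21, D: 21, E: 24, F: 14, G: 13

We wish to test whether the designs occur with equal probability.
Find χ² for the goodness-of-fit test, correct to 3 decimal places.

Under H₀ each category has probability 1/7, so each expected count is 126/7 = 18.
cat         O        E   (O−E)²/E
A          12       18     2.0000
B          21       18     0.5000
C          21       18     0.5000
D          21       18     0.5000
E          24       18     2.0000
F          14       18     0.8889
G          13       18     1.3889
Sum = 7.778

7.778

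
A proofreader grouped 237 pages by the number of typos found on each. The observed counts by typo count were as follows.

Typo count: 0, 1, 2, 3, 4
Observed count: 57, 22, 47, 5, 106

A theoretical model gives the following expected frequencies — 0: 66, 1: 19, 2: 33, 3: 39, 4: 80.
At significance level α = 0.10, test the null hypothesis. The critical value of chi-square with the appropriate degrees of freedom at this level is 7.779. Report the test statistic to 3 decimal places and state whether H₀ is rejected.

χ² = (57−66)²/66 + (22−19)²/19 + (47−33)²/33 + (5−39)²/39 + (106−80)²/80
   = 1.2273 + 0.4737 + 5.9394 + 29.6410 + 8.4500
Sum = 45.731
df = 4. Since 45.731 > 7.779, we reject H₀.

45.731; reject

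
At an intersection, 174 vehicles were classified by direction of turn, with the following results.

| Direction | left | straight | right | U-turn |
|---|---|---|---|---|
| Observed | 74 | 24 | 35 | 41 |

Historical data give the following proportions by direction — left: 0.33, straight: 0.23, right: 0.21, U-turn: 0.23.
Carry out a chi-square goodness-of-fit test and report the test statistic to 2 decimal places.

Expected counts E_i = n·p_i: 174×0.33 = 57.42, 174×0.23 = 40.02, 174×0.21 = 36.54, 174×0.23 = 40.02.
χ² = (74−57.42)²/57.42 + (24−40.02)²/40.02 + (35−36.54)²/36.54 + (41−40.02)²/40.02
   = 4.787 + 6.413 + 0.065 + 0.024
Sum = 11.29

11.29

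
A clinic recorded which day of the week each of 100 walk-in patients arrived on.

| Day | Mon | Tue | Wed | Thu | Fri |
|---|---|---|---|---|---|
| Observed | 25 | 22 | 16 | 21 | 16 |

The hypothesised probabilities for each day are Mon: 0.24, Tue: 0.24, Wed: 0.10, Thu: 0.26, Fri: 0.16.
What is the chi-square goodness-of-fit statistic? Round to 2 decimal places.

Expected counts E_i = n·p_i: 100×0.24 = 24, 100×0.24 = 24, 100×0.10 = 10, 100×0.26 = 26, 100×0.16 = 16.
χ² = (25−24)²/24 + (22−24)²/24 + (16−10)²/10 + (21−26)²/26 + (16−16)²/16
   = 0.042 + 0.167 + 3.600 + 0.962 + 0.000
Sum = 4.77

4.77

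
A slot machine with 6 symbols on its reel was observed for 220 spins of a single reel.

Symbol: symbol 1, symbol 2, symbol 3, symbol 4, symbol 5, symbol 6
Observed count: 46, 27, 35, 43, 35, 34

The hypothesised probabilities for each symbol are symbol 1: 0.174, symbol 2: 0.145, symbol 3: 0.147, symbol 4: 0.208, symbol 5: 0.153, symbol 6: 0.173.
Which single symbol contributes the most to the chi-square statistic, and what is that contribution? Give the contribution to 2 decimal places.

Expected counts E_i = n·p_i: 220×0.174 = 38.28, 220×0.145 = 31.9, 220×0.147 = 32.34, 220×0.208 = 45.76, 220×0.153 = 33.66, 220×0.173 = 38.06.
cat           O        E   (O−E)²/E
symbol 1     46    38.28      1.557
symbol 2     27     31.9      0.753
symbol 3     35    32.34      0.219
symbol 4     43    45.76      0.166
symbol 5     35    33.66      0.053
symbol 6     34    38.06      0.433
The largest term is for symbol 1: 1.56.

symbol 1, 1.56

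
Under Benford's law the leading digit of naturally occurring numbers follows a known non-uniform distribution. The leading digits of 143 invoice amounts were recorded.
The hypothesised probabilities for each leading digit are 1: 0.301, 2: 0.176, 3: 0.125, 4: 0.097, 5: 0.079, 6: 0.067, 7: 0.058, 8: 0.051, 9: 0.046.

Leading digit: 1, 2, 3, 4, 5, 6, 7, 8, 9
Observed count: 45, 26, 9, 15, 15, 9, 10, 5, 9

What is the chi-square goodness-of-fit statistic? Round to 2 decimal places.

7.83

Expected counts E_i = n·p_i: 143×0.301 = 43.043, 143×0.176 = 25.168, 143×0.125 = 17.875, 143×0.097 = 13.871, 143×0.079 = 11.297, 143×0.067 = 9.581, 143×0.058 = 8.294, 143×0.051 = 7.293, 143×0.046 = 6.578.
cat         O        E   (O−E)²/E
1          45   43.043      0.089
2          26   25.168      0.028
3           9   17.875      4.406
4          15   13.871      0.092
5          15   11.297      1.214
6           9    9.581      0.035
7          10    8.294      0.351
8           5    7.293      0.721
9           9    6.578      0.892
Sum = 7.83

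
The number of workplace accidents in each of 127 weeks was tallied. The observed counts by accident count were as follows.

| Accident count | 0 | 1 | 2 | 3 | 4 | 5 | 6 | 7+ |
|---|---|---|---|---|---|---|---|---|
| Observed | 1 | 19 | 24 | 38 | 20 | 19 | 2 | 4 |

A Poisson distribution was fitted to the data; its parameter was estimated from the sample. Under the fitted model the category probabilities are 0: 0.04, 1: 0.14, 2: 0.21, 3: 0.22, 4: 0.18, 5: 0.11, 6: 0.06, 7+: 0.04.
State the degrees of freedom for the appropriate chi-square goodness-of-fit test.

6

There are k = 8 categories and 1 parameter estimated from the data, so df = 8 − 1 − 1 = 6.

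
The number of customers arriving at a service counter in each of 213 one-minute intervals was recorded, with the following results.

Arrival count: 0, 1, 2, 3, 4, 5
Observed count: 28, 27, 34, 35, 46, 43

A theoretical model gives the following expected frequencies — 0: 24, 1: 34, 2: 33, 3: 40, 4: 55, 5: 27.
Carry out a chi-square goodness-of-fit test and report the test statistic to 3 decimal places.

χ² = (28−24)²/24 + (27−34)²/34 + (34−33)²/33 + (35−40)²/40 + (46−55)²/55 + (43−27)²/27
   = 0.6667 + 1.4412 + 0.0303 + 0.6250 + 1.4727 + 9.4815
Sum = 13.717

13.717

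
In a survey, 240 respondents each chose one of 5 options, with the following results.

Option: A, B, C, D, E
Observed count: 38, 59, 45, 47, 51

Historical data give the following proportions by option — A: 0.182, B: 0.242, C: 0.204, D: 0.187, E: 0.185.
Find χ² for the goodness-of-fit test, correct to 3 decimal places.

Expected counts E_i = n·p_i: 240×0.182 = 43.68, 240×0.242 = 58.08, 240×0.204 = 48.96, 240×0.187 = 44.88, 240×0.185 = 44.4.
A: (38 − 43.68)²/43.68 = 32.2624/43.68 = 0.7386
B: (59 − 58.08)²/58.08 = 0.8464/58.08 = 0.0146
C: (45 − 48.96)²/48.96 = 15.6816/48.96 = 0.3203
D: (47 − 44.88)²/44.88 = 4.4944/44.88 = 0.1001
E: (51 − 44.4)²/44.4 = 43.56/44.4 = 0.9811
Sum = 2.155

2.155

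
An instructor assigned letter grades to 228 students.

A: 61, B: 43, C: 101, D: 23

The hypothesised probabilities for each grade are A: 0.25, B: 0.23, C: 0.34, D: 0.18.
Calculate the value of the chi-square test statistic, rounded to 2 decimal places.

Expected counts E_i = n·p_i: 228×0.25 = 57, 228×0.23 = 52.44, 228×0.34 = 77.52, 228×0.18 = 41.04.
A: (61 − 57)²/57 = 16/57 = 0.281
B: (43 − 52.44)²/52.44 = 89.1136/52.44 = 1.699
C: (101 − 77.52)²/77.52 = 551.3104/77.52 = 7.112
D: (23 − 41.04)²/41.04 = 325.4416/41.04 = 7.930
Sum = 17.02

17.02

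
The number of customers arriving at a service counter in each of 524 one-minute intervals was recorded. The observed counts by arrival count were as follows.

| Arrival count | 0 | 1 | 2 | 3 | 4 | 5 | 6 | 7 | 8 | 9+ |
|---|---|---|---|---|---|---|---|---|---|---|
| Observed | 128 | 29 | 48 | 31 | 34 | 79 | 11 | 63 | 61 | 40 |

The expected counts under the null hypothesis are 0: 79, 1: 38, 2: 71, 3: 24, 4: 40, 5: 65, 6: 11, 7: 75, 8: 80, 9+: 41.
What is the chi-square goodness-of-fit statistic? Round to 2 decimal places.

52.39

0: (128 − 79)²/79 = 2401/79 = 30.392
1: (29 − 38)²/38 = 81/38 = 2.132
2: (48 − 71)²/71 = 529/71 = 7.451
3: (31 − 24)²/24 = 49/24 = 2.042
4: (34 − 40)²/40 = 36/40 = 0.900
5: (79 − 65)²/65 = 196/65 = 3.015
6: (11 − 11)²/11 = 0/11 = 0.000
7: (63 − 75)²/75 = 144/75 = 1.920
8: (61 − 80)²/80 = 361/80 = 4.513
9+: (40 − 41)²/41 = 1/41 = 0.024
Sum = 52.39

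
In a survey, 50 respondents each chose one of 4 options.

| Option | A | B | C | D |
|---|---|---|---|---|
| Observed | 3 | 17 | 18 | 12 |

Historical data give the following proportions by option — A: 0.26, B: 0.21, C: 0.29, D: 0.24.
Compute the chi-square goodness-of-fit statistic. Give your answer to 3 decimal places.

Expected counts E_i = n·p_i: 50×0.26 = 13, 50×0.21 = 10.5, 50×0.29 = 14.5, 50×0.24 = 12.
cat         O        E   (O−E)²/E
A           3       13     7.6923
B          17     10.5     4.0238
C          18     14.5     0.8448
D          12       12     0.0000
Sum = 12.561

12.561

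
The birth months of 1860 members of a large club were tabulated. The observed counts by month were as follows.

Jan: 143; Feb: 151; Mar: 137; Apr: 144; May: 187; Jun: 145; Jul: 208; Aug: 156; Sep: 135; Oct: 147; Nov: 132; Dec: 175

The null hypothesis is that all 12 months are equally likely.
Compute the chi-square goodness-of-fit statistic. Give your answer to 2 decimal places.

Under H₀ each category has probability 1/12, so each expected count is 1860/12 = 155.
χ² = (143−155)²/155 + (151−155)²/155 + (137−155)²/155 + (144−155)²/155 + (187−155)²/155 + (145−155)²/155 + (208−155)²/155 + (156−155)²/155 + (135−155)²/155 + (147−155)²/155 + (132−155)²/155 + (175−155)²/155
   = 0.929 + 0.103 + 2.090 + 0.781 + 6.606 + 0.645 + 18.123 + 0.006 + 2.581 + 0.413 + 3.413 + 2.581
Sum = 38.27

38.27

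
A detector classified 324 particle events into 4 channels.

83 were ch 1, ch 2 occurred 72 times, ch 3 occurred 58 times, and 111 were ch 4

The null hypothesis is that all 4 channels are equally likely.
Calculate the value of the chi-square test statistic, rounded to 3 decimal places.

Expected count for each of the 4 categories: 324/4 = 81.
ch 1: (83 − 81)²/81 = 4/81 = 0.0494
ch 2: (72 − 81)²/81 = 81/81 = 1.0000
ch 3: (58 − 81)²/81 = 529/81 = 6.5309
ch 4: (111 − 81)²/81 = 900/81 = 11.1111
Sum = 18.691

18.691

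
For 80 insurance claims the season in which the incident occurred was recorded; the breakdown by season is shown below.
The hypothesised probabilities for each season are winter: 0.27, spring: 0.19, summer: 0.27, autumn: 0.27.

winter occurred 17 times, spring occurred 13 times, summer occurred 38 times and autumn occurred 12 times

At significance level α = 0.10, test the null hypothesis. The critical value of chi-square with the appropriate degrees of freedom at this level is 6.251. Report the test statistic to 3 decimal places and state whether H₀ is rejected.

Expected counts E_i = n·p_i: 80×0.27 = 21.6, 80×0.19 = 15.2, 80×0.27 = 21.6, 80×0.27 = 21.6.
winter: (17 − 21.6)²/21.6 = 21.16/21.6 = 0.9796
spring: (13 − 15.2)²/15.2 = 4.84/15.2 = 0.3184
summer: (38 − 21.6)²/21.6 = 268.96/21.6 = 12.4519
autumn: (12 − 21.6)²/21.6 = 92.16/21.6 = 4.2667
Sum = 18.017
df = 3. Since 18.017 > 6.251, we reject H₀.

18.017; reject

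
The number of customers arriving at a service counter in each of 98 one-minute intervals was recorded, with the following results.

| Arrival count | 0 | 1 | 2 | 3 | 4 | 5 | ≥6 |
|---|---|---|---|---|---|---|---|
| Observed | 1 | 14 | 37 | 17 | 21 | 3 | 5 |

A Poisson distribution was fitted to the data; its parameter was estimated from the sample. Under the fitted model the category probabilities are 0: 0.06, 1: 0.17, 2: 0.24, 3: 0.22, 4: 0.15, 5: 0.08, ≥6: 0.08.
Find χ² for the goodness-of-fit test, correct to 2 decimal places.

19.88

Expected counts E_i = n·p_i: 98×0.06 = 5.88, 98×0.17 = 16.66, 98×0.24 = 23.52, 98×0.22 = 21.56, 98×0.15 = 14.7, 98×0.08 = 7.84, 98×0.08 = 7.84.
0: (1 − 5.88)²/5.88 = 23.8144/5.88 = 4.050
1: (14 − 16.66)²/16.66 = 7.0756/16.66 = 0.425
2: (37 − 23.52)²/23.52 = 181.7104/23.52 = 7.726
3: (17 − 21.56)²/21.56 = 20.7936/21.56 = 0.964
4: (21 − 14.7)²/14.7 = 39.69/14.7 = 2.700
5: (3 − 7.84)²/7.84 = 23.4256/7.84 = 2.988
≥6: (5 − 7.84)²/7.84 = 8.0656/7.84 = 1.029
Sum = 19.88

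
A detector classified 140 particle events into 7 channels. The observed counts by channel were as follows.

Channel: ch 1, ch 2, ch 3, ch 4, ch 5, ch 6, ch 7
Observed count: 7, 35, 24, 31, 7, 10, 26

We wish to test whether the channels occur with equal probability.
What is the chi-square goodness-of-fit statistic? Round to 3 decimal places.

41.800

Expected count for each of the 7 categories: 140/7 = 20.
ch 1: (7 − 20)²/20 = 169/20 = 8.4500
ch 2: (35 − 20)²/20 = 225/20 = 11.2500
ch 3: (24 − 20)²/20 = 16/20 = 0.8000
ch 4: (31 − 20)²/20 = 121/20 = 6.0500
ch 5: (7 − 20)²/20 = 169/20 = 8.4500
ch 6: (10 − 20)²/20 = 100/20 = 5.0000
ch 7: (26 − 20)²/20 = 36/20 = 1.8000
Sum = 41.800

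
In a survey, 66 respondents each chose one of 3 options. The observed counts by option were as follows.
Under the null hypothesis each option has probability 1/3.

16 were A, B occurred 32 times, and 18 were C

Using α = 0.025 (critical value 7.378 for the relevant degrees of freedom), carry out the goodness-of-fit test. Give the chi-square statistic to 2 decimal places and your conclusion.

Under H₀ each category has probability 1/3, so each expected count is 66/3 = 22.
cat         O        E   (O−E)²/E
A          16       22      1.636
B          32       22      4.545
C          18       22      0.727
Sum = 6.91
df = 2. Since 6.91 < 7.378, we do not reject H₀.

6.91; do not reject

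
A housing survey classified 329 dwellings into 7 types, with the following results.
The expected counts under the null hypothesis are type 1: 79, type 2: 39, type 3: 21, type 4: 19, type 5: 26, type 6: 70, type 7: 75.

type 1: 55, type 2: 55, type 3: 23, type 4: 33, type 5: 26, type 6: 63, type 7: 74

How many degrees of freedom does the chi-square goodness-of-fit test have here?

There are k = 7 categories and no parameters were estimated from the data, so df = 7 − 1 = 6.

6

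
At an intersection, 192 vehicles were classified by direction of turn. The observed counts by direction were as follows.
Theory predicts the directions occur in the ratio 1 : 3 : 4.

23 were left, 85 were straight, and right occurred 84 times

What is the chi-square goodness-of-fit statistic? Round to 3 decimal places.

Ratio total = 8. Expected counts: 192×1/8 = 24, 192×3/8 = 72, 192×4/8 = 96.
cat           O        E   (O−E)²/E
left         23       24     0.0417
straight     85       72     2.3472
right        84       96     1.5000
Sum = 3.889

3.889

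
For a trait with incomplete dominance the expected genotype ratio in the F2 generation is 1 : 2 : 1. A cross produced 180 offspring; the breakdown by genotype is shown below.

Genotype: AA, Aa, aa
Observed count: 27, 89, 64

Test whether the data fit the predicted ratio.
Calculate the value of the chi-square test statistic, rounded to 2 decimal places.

15.23

Ratio total = 4. Expected counts: 180×1/4 = 45, 180×2/4 = 90, 180×1/4 = 45.
χ² = (27−45)²/45 + (89−90)²/90 + (64−45)²/45
   = 7.200 + 0.011 + 8.022
Sum = 15.23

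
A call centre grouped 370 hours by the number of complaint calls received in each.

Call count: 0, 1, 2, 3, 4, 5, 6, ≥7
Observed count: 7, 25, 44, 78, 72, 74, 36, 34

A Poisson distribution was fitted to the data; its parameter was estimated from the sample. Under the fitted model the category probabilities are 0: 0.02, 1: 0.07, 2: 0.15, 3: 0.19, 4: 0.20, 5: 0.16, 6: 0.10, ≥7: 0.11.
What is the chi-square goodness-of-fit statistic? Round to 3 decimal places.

8.163

Expected counts E_i = n·p_i: 370×0.02 = 7.4, 370×0.07 = 25.9, 370×0.15 = 55.5, 370×0.19 = 70.3, 370×0.20 = 74, 370×0.16 = 59.2, 370×0.10 = 37, 370×0.11 = 40.7.
χ² = (7−7.4)²/7.4 + (25−25.9)²/25.9 + (44−55.5)²/55.5 + (78−70.3)²/70.3 + (72−74)²/74 + (74−59.2)²/59.2 + (36−37)²/37 + (34−40.7)²/40.7
   = 0.0216 + 0.0313 + 2.3829 + 0.8434 + 0.0541 + 3.7000 + 0.0270 + 1.1029
Sum = 8.163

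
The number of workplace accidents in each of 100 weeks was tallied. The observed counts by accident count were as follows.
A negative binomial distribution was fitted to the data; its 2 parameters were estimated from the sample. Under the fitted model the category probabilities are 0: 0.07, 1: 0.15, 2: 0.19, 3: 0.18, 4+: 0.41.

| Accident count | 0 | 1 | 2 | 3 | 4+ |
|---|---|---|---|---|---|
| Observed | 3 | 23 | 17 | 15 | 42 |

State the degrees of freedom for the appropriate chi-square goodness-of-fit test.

2

There are k = 5 categories and 2 parameters estimated from the data, so df = 5 − 1 − 2 = 2.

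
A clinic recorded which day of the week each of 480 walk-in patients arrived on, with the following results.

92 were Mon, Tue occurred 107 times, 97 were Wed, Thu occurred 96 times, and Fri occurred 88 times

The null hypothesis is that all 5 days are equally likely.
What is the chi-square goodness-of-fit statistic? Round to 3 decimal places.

2.104

Expected count for each of the 5 categories: 480/5 = 96.
χ² = (92−96)²/96 + (107−96)²/96 + (97−96)²/96 + (96−96)²/96 + (88−96)²/96
   = 0.1667 + 1.2604 + 0.0104 + 0.0000 + 0.6667
Sum = 2.104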